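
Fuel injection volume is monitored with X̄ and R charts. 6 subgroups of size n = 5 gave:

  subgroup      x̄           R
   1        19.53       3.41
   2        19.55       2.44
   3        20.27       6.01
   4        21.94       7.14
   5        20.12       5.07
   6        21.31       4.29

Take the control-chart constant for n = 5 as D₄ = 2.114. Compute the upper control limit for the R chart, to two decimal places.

R̄ = (3.41 + 2.44 + 6.01 + 7.14 + 5.07 + 4.29) / 6 = 28.3600 / 6 = 4.7267
UCL_R = D₄·R̄ = 2.114 × 4.7267 = 9.9922

9.99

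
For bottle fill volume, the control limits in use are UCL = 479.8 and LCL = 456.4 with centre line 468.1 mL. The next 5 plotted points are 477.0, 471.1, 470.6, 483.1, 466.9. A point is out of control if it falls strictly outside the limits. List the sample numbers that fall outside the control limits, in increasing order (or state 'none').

Compare each point to [456.4, 479.8]: sample 4 = 483.1 > UCL.

4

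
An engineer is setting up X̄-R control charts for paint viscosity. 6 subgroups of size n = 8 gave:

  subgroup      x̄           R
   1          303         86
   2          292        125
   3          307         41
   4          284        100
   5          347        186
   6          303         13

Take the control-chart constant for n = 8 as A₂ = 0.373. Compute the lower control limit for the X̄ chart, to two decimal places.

X̄̄ = (303 + 292 + 307 + 284 + 347 + 303) / 6 = 1836.0000 / 6 = 306.0000
R̄ = (86 + 125 + 41 + 100 + 186 + 13) / 6 = 551.0000 / 6 = 91.8333
LCL = X̄̄ − A₂·R̄ = 306.0000 − 0.373 × 91.8333 = 271.7462

271.75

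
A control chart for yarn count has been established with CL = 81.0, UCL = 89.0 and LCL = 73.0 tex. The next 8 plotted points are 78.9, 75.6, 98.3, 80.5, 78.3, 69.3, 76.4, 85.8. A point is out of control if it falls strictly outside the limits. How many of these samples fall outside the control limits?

Compare each point to [73.0, 89.0]: sample 3 = 98.3 > UCL; sample 6 = 69.3 < LCL.

2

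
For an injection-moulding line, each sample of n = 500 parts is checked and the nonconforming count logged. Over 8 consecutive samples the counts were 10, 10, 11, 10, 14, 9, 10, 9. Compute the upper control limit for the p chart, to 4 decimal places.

0.0399

p̄ = Σdᵢ / (k·n) = 83 / (8 × 500) = 0.02075
UCL = p̄ + 3·√(p̄(1−p̄)/n) = 0.02075 + 3 × √(0.02075×0.97925/500) = 0.02075 + 3 × 0.00637 = 0.03987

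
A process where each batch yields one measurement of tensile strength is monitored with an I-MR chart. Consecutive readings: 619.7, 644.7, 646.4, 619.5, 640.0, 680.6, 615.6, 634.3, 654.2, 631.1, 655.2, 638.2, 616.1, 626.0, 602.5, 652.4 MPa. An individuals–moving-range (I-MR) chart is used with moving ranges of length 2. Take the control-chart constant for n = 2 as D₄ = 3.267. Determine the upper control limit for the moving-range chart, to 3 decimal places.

84.485

Moving ranges: 25.0, 1.7, 26.9, 20.5, 40.6, 65.0, 18.7, 19.9, 23.1, 24.1, 17.0, 22.1, 9.9, 23.5, 49.9; M̄R̄ = 387.9000 / 15 = 25.8600
UCL_MR = D₄·M̄R̄ = 3.267 × 25.8600 = 84.4846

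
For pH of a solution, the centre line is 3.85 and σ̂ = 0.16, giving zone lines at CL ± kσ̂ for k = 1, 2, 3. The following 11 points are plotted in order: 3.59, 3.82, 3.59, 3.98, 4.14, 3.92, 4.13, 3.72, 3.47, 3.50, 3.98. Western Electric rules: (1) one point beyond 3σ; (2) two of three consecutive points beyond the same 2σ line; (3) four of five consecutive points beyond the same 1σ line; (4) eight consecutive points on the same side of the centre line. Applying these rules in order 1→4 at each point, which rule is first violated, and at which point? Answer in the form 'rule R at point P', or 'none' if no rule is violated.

rule 2 at point 10

Zone of each point (C = within 1σ̂, B = 1σ̂–2σ̂, A = 2σ̂–3σ̂, * = beyond 3σ̂; sign = side of CL): 1:-B, 2:-C, 3:-B, 4:+C, 5:+B, 6:+C, 7:+B, 8:-C, 9:-A, 10:-A, 11:+C
Rule 2 (two of three consecutive points beyond the same 2σ limit) is satisfied at point 10.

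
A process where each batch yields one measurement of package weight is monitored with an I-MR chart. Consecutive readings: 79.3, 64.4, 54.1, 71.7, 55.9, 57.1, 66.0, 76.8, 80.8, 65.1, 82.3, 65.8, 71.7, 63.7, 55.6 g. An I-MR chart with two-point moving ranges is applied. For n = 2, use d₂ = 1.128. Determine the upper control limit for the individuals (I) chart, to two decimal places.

X̄ = (79.3 + 64.4 + 54.1 + 71.7 + 55.9 + 57.1 + 66.0 + 76.8 + 80.8 + 65.1 + 82.3 + 65.8 + 71.7 + 63.7 + 55.6) / 15 = 67.3533
Moving ranges: 14.9, 10.3, 17.6, 15.8, 1.2, 8.9, 10.8, 4.0, 15.7, 17.2, 16.5, 5.9, 8.0, 8.1; M̄R̄ = 154.9000 / 14 = 11.0643
UCL = X̄ + 3·M̄R̄/d₂ = 67.3533 + 3 × 11.0643 / 1.128 = 96.7796

96.78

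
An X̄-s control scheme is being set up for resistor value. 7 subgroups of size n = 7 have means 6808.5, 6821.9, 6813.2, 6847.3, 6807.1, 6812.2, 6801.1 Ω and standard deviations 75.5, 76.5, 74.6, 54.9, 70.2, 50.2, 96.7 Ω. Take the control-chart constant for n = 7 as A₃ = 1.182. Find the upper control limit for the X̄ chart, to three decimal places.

6900.092

X̄̄ = (6808.5 + 6821.9 + 6813.2 + 6847.3 + 6807.1 + 6812.2 + 6801.1) / 7 = 6815.9000
s̄ = (75.5 + 76.5 + 74.6 + 54.9 + 70.2 + 50.2 + 96.7) / 7 = 71.2286
UCL = X̄̄ + A₃·s̄ = 6815.9000 + 1.182 × 71.2286 = 6900.0922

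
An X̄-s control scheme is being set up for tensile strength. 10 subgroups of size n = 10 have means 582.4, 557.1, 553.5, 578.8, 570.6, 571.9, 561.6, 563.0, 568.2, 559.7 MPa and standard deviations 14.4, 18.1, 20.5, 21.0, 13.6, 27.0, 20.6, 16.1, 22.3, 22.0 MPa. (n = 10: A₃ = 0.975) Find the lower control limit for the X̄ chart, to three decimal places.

X̄̄ = (582.4 + 557.1 + 553.5 + 578.8 + 570.6 + 571.9 + 561.6 + 563.0 + 568.2 + 559.7) / 10 = 566.6800
s̄ = (14.4 + 18.1 + 20.5 + 21.0 + 13.6 + 27.0 + 20.6 + 16.1 + 22.3 + 22.0) / 10 = 19.5600
LCL = X̄̄ − A₃·s̄ = 566.6800 − 0.975 × 19.5600 = 547.6090

547.609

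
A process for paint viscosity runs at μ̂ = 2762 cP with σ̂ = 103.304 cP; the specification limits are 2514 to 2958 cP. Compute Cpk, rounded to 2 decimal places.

0.63

Cpu = (USL − μ̂) / (3σ̂) = (2958 − 2762) / (3 × 103.304) = 0.6324; Cpl = (μ̂ − LSL) / (3σ̂) = (2762 − 2514) / (3 × 103.304) = 0.8002; Cpk = min(Cpu, Cpl) = 0.6324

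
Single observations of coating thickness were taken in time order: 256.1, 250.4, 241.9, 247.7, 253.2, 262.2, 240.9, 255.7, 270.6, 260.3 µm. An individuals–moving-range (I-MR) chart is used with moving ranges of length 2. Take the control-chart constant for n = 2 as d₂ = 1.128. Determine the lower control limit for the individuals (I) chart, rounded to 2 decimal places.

225.59

X̄ = (256.1 + 250.4 + 241.9 + 247.7 + 253.2 + 262.2 + 240.9 + 255.7 + 270.6 + 260.3) / 10 = 253.9000
Moving ranges: 5.7, 8.5, 5.8, 5.5, 9.0, 21.3, 14.8, 14.9, 10.3; M̄R̄ = 95.8000 / 9 = 10.6444
LCL = X̄ − 3·M̄R̄/d₂ = 253.9000 − 3 × 10.6444 / 1.128 = 225.5903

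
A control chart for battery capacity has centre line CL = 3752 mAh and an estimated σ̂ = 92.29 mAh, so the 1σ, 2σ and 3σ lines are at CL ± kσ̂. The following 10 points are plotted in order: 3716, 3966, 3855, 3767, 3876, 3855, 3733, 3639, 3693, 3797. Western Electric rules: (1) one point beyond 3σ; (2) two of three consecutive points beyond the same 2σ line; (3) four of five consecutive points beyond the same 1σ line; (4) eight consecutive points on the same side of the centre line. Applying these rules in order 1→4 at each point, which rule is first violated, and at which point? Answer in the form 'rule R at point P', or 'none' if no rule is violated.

rule 3 at point 6

Zone of each point (C = within 1σ̂, B = 1σ̂–2σ̂, A = 2σ̂–3σ̂, * = beyond 3σ̂; sign = side of CL): 1:-C, 2:+A, 3:+B, 4:+C, 5:+B, 6:+B, 7:-C, 8:-B, 9:-C, 10:+C
Rule 3 (four of five consecutive points beyond the same 1σ limit) is satisfied at point 6.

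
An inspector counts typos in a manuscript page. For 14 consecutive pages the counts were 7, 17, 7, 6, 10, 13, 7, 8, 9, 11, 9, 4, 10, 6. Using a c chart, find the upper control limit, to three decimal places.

c̄ = (7 + 17 + 7 + 6 + 10 + 13 + 7 + 8 + 9 + 11 + 9 + 4 + 10 + 6) / 14 = 124 / 14 = 8.8571
UCL = c̄ + 3√c̄ = 8.8571 + 3 × √8.8571 = 8.8571 + 3 × 2.9761 = 17.7854

17.785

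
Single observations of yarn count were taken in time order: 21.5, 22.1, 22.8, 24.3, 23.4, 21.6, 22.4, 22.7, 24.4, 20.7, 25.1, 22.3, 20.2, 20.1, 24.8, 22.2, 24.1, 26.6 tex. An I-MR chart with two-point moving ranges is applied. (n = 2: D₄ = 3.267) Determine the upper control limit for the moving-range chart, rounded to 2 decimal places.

Moving ranges: 0.6, 0.7, 1.5, 0.9, 1.8, 0.8, 0.3, 1.7, 3.7, 4.4, 2.8, 2.1, 0.1, 4.7, 2.6, 1.9, 2.5; M̄R̄ = 33.1000 / 17 = 1.9471
UCL_MR = D₄·M̄R̄ = 3.267 × 1.9471 = 6.3610

6.36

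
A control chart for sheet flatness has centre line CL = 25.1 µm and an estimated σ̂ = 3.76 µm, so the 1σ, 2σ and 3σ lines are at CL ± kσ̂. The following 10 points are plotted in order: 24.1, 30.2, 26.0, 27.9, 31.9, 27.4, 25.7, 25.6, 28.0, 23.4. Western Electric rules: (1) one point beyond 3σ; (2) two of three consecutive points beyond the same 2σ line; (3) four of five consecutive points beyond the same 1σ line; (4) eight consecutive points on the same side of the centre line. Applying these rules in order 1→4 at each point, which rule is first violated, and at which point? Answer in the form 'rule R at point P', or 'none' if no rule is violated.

rule 4 at point 9

Zone of each point (C = within 1σ̂, B = 1σ̂–2σ̂, A = 2σ̂–3σ̂, * = beyond 3σ̂; sign = side of CL): 1:-C, 2:+B, 3:+C, 4:+C, 5:+B, 6:+C, 7:+C, 8:+C, 9:+C, 10:-C
Rule 4 (eight consecutive points on the same side of the centre line) is satisfied at point 9.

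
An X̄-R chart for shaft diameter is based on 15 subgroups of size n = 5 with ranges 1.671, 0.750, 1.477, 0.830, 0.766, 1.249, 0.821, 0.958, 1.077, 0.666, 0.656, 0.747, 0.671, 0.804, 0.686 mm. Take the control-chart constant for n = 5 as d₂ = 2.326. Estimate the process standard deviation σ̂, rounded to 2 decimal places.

R̄ = (1.671 + 0.750 + 1.477 + 0.830 + 0.766 + 1.249 + 0.821 + 0.958 + 1.077 + 0.666 + 0.656 + 0.747 + 0.671 + 0.804 + 0.686) / 15 = 0.9219
σ̂ = R̄ / d₂ = 0.9219 / 2.326 = 0.3964

0.40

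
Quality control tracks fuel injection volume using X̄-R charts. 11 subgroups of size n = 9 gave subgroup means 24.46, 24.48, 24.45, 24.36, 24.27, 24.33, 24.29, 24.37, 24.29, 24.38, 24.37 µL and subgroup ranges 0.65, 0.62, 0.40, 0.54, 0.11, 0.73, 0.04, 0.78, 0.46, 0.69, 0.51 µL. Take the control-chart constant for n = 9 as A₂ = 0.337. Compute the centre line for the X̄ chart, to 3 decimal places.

X̄̄ = (24.46 + 24.48 + 24.45 + 24.36 + 24.27 + 24.33 + 24.29 + 24.37 + 24.29 + 24.38 + 24.37) / 11 = 268.0500 / 11 = 24.3682
CL = X̄̄ = 24.3682

24.368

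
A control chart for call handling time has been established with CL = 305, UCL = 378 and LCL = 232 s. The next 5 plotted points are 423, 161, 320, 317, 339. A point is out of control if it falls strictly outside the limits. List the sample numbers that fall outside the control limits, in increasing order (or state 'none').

1, 2

Compare each point to [232, 378]: sample 1 = 423 > UCL; sample 2 = 161 < LCL.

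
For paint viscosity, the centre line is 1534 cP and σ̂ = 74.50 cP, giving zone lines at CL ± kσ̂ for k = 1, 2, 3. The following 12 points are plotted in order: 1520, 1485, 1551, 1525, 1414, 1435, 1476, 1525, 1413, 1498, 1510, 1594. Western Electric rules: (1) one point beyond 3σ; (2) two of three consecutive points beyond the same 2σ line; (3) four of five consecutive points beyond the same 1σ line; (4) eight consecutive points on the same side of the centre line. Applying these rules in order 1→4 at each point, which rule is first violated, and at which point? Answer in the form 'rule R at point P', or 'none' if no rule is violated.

Zone of each point (C = within 1σ̂, B = 1σ̂–2σ̂, A = 2σ̂–3σ̂, * = beyond 3σ̂; sign = side of CL): 1:-C, 2:-C, 3:+C, 4:-C, 5:-B, 6:-B, 7:-C, 8:-C, 9:-B, 10:-C, 11:-C, 12:+C
Rule 4 (eight consecutive points on the same side of the centre line) is satisfied at point 11.

rule 4 at point 11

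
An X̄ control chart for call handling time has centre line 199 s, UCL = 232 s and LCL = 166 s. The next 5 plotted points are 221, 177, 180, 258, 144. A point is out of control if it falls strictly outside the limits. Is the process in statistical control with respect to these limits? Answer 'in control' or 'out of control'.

out of control

Compare each point to [166, 232]: sample 4 = 258 > UCL; sample 5 = 144 < LCL.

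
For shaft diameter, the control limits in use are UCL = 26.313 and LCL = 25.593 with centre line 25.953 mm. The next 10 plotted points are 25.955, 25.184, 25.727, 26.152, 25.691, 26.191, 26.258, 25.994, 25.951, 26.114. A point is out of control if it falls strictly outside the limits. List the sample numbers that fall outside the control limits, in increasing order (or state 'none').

2

Compare each point to [25.593, 26.313]: sample 2 = 25.184 < LCL.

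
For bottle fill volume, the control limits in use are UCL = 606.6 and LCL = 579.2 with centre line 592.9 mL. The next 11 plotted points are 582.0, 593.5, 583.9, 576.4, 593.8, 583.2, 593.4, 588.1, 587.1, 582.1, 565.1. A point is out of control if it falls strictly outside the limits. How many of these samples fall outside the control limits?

Compare each point to [579.2, 606.6]: sample 4 = 576.4 < LCL; sample 11 = 565.1 < LCL.

2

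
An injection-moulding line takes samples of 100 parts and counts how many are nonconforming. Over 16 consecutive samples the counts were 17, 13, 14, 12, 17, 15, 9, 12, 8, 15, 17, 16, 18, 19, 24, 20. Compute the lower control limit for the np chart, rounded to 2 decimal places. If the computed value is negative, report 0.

p̄ = Σdᵢ / (k·n) = 246 / (16 × 100) = 0.15375
LCL = np̄ − 3·√(np̄(1−p̄)) = 15.3750 − 3 × 3.6071 = 4.5537

4.55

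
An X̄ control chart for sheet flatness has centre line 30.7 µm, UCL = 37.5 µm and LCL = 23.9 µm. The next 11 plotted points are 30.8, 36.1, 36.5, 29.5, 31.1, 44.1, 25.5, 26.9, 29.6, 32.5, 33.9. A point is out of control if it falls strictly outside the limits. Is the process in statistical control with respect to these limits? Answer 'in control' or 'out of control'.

out of control

Compare each point to [23.9, 37.5]: sample 6 = 44.1 > UCL.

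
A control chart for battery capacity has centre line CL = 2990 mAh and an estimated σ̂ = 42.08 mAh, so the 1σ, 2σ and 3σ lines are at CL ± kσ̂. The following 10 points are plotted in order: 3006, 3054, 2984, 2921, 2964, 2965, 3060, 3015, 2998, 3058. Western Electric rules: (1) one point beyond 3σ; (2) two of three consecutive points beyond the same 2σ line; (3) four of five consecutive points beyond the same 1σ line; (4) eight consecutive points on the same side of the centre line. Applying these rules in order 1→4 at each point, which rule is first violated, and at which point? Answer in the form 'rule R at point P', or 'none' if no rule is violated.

none

Zone of each point (C = within 1σ̂, B = 1σ̂–2σ̂, A = 2σ̂–3σ̂, * = beyond 3σ̂; sign = side of CL): 1:+C, 2:+B, 3:-C, 4:-B, 5:-C, 6:-C, 7:+B, 8:+C, 9:+C, 10:+B
No rule fires across all 10 points.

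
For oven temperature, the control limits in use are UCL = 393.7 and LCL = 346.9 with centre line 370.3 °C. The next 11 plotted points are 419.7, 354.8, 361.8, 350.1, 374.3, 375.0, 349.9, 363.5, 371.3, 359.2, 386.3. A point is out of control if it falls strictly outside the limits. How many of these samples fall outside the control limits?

Compare each point to [346.9, 393.7]: sample 1 = 419.7 > UCL.

1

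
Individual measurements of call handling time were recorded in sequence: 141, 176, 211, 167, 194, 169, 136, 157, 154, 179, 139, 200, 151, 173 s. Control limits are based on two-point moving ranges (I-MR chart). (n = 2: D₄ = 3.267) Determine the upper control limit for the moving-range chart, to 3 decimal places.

105.549

Moving ranges: 35, 35, 44, 27, 25, 33, 21, 3, 25, 40, 61, 49, 22; M̄R̄ = 420.0000 / 13 = 32.3077
UCL_MR = D₄·M̄R̄ = 3.267 × 32.3077 = 105.5492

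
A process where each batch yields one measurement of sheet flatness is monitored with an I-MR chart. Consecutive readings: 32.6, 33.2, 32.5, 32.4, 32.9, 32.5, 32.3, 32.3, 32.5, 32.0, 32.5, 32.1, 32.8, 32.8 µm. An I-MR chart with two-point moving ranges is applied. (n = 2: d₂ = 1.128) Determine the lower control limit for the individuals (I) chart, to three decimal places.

X̄ = (32.6 + 33.2 + 32.5 + 32.4 + 32.9 + 32.5 + 32.3 + 32.3 + 32.5 + 32.0 + 32.5 + 32.1 + 32.8 + 32.8) / 14 = 32.5286
Moving ranges: 0.6, 0.7, 0.1, 0.5, 0.4, 0.2, 0.0, 0.2, 0.5, 0.5, 0.4, 0.7, 0.0; M̄R̄ = 4.8000 / 13 = 0.3692
LCL = X̄ − 3·M̄R̄/d₂ = 32.5286 − 3 × 0.3692 / 1.128 = 31.5466

31.547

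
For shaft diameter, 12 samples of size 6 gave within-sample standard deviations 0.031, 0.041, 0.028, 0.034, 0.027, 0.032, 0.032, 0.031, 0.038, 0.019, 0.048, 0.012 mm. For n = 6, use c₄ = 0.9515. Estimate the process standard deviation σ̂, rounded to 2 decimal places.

0.03

s̄ = (0.031 + 0.041 + 0.028 + 0.034 + 0.027 + 0.032 + 0.032 + 0.031 + 0.038 + 0.019 + 0.048 + 0.012) / 12 = 0.0311
σ̂ = s̄ / c₄ = 0.0311 / 0.9515 = 0.0327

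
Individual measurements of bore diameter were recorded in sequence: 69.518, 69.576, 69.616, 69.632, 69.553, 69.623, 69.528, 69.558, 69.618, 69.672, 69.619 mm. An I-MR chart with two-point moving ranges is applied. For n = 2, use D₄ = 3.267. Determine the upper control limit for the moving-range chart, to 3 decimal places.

Moving ranges: 0.058, 0.040, 0.016, 0.079, 0.070, 0.095, 0.030, 0.060, 0.054, 0.053; M̄R̄ = 0.5550 / 10 = 0.0555
UCL_MR = D₄·M̄R̄ = 3.267 × 0.0555 = 0.1813

0.181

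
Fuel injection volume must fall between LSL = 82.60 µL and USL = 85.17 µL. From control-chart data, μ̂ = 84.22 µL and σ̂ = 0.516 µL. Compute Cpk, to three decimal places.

0.614

Cpu = (USL − μ̂) / (3σ̂) = (85.17 − 84.22) / (3 × 0.516) = 0.6137; Cpl = (μ̂ − LSL) / (3σ̂) = (84.22 − 82.60) / (3 × 0.516) = 1.0465; Cpk = min(Cpu, Cpl) = 0.6137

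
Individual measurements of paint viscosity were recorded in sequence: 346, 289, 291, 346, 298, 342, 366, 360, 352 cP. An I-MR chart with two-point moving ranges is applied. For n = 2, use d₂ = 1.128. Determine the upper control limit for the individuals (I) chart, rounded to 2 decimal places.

413.34

X̄ = (346 + 289 + 291 + 346 + 298 + 342 + 366 + 360 + 352) / 9 = 332.2222
Moving ranges: 57, 2, 55, 48, 44, 24, 6, 8; M̄R̄ = 244.0000 / 8 = 30.5000
UCL = X̄ + 3·M̄R̄/d₂ = 332.2222 + 3 × 30.5000 / 1.128 = 413.3392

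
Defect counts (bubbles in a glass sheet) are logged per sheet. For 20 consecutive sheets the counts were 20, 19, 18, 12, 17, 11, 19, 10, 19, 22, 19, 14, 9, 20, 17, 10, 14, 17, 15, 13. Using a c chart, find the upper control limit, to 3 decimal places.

27.656

c̄ = (20 + 19 + 18 + 12 + 17 + 11 + 19 + 10 + 19 + 22 + 19 + 14 + 9 + 20 + 17 + 10 + 14 + 17 + 15 + 13) / 20 = 315 / 20 = 15.7500
UCL = c̄ + 3√c̄ = 15.7500 + 3 × √15.7500 = 15.7500 + 3 × 3.9686 = 27.6559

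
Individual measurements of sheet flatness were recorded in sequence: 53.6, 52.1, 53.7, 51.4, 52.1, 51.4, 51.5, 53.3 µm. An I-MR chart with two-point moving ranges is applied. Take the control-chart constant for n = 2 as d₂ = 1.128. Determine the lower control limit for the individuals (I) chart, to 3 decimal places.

49.082

X̄ = (53.6 + 52.1 + 53.7 + 51.4 + 52.1 + 51.4 + 51.5 + 53.3) / 8 = 52.3875
Moving ranges: 1.5, 1.6, 2.3, 0.7, 0.7, 0.1, 1.8; M̄R̄ = 8.7000 / 7 = 1.2429
LCL = X̄ − 3·M̄R̄/d₂ = 52.3875 − 3 × 1.2429 / 1.128 = 49.0820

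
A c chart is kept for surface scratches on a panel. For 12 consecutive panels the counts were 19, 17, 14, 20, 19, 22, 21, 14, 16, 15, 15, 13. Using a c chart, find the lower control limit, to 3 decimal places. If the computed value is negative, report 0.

4.684

c̄ = (19 + 17 + 14 + 20 + 19 + 22 + 21 + 14 + 16 + 15 + 15 + 13) / 12 = 205 / 12 = 17.0833
LCL = c̄ − 3√c̄ = 17.0833 − 3 × 4.1332 = 4.6837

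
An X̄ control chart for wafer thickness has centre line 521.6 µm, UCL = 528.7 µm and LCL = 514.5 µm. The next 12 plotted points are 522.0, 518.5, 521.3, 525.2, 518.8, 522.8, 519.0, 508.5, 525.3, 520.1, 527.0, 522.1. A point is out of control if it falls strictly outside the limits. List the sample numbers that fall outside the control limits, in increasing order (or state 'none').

Compare each point to [514.5, 528.7]: sample 8 = 508.5 < LCL.

8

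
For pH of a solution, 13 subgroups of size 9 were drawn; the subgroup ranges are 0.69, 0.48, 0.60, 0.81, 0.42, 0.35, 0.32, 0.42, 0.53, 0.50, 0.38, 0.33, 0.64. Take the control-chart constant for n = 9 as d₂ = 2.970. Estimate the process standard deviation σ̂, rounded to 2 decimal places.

R̄ = (0.69 + 0.48 + 0.60 + 0.81 + 0.42 + 0.35 + 0.32 + 0.42 + 0.53 + 0.50 + 0.38 + 0.33 + 0.64) / 13 = 0.4977
σ̂ = R̄ / d₂ = 0.4977 / 2.970 = 0.1676

0.17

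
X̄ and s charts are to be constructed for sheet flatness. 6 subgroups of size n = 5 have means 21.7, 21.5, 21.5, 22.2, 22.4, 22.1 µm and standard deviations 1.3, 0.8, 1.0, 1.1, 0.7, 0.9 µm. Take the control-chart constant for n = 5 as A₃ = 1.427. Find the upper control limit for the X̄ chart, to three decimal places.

23.279

X̄̄ = (21.7 + 21.5 + 21.5 + 22.2 + 22.4 + 22.1) / 6 = 21.9000
s̄ = (1.3 + 0.8 + 1.0 + 1.1 + 0.7 + 0.9) / 6 = 0.9667
UCL = X̄̄ + A₃·s̄ = 21.9000 + 1.427 × 0.9667 = 23.2794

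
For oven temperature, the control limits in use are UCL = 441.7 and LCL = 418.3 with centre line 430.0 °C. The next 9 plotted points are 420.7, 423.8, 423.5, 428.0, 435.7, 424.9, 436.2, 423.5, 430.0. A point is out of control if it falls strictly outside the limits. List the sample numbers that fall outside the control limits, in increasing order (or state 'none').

All 9 points lie within [418.3, 441.7].

none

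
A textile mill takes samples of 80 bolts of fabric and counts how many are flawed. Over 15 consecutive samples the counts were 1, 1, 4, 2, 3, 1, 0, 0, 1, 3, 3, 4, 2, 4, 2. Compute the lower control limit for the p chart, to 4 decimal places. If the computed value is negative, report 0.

0.0000

p̄ = Σdᵢ / (k·n) = 31 / (15 × 80) = 0.02583
LCL = p̄ − 3·√(p̄(1−p̄)/n) = 0.02583 − 3 × 0.01774 = -0.02738 → 0 (negative, so LCL = 0)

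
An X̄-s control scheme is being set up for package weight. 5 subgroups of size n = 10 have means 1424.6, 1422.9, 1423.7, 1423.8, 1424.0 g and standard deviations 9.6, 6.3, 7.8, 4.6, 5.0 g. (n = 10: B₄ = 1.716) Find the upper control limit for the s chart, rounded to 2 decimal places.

11.43

s̄ = (9.6 + 6.3 + 7.8 + 4.6 + 5.0) / 5 = 6.6600
UCL_s = B₄·s̄ = 1.716 × 6.6600 = 11.4286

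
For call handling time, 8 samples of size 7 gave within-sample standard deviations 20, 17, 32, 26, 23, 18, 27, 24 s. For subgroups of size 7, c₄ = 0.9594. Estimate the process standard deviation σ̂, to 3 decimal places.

24.364

s̄ = (20 + 17 + 32 + 26 + 23 + 18 + 27 + 24) / 8 = 23.3750
σ̂ = s̄ / c₄ = 23.3750 / 0.9594 = 24.3642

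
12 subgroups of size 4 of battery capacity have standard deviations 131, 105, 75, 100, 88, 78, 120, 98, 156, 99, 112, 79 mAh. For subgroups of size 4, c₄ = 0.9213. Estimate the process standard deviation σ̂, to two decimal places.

112.25

s̄ = (131 + 105 + 75 + 100 + 88 + 78 + 120 + 98 + 156 + 99 + 112 + 79) / 12 = 103.4167
σ̂ = s̄ / c₄ = 103.4167 / 0.9213 = 112.2508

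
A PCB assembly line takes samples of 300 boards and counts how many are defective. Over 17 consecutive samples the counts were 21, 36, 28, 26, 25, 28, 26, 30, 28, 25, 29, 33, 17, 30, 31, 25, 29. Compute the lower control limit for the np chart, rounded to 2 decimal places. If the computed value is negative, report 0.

p̄ = Σdᵢ / (k·n) = 467 / (17 × 300) = 0.09157
LCL = np̄ − 3·√(np̄(1−p̄)) = 27.4706 − 3 × 4.9955 = 12.4841

12.48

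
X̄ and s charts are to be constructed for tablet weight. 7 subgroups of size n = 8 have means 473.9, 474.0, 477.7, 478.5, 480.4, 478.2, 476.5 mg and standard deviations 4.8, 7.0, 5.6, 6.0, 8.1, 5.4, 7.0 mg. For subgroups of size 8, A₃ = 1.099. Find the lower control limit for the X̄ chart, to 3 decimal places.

470.136

X̄̄ = (473.9 + 474.0 + 477.7 + 478.5 + 480.4 + 478.2 + 476.5) / 7 = 477.0286
s̄ = (4.8 + 7.0 + 5.6 + 6.0 + 8.1 + 5.4 + 7.0) / 7 = 6.2714
LCL = X̄̄ − A₃·s̄ = 477.0286 − 1.099 × 6.2714 = 470.1363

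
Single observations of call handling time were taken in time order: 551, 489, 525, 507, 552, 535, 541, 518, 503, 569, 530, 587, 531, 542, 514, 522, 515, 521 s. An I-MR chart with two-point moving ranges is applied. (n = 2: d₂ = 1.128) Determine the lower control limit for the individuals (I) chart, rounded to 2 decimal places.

452.44

X̄ = (551 + 489 + 525 + 507 + 552 + 535 + 541 + 518 + 503 + 569 + 530 + 587 + 531 + 542 + 514 + 522 + 515 + 521) / 18 = 530.6667
Moving ranges: 62, 36, 18, 45, 17, 6, 23, 15, 66, 39, 57, 56, 11, 28, 8, 7, 6; M̄R̄ = 500.0000 / 17 = 29.4118
LCL = X̄ − 3·M̄R̄/d₂ = 530.6667 − 3 × 29.4118 / 1.128 = 452.4439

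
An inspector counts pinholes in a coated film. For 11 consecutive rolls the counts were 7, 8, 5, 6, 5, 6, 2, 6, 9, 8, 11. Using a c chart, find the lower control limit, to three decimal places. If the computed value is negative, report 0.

c̄ = (7 + 8 + 5 + 6 + 5 + 6 + 2 + 6 + 9 + 8 + 11) / 11 = 73 / 11 = 6.6364
LCL = c̄ − 3√c̄ = 6.6364 − 3 × 2.5761 = -1.0920 → 0 (cannot be negative)

0.000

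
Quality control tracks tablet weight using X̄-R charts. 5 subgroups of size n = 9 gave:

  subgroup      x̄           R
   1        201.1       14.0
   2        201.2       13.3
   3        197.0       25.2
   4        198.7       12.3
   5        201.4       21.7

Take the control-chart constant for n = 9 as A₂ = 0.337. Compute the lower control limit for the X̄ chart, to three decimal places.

194.050

X̄̄ = (201.1 + 201.2 + 197.0 + 198.7 + 201.4) / 5 = 999.4000 / 5 = 199.8800
R̄ = (14.0 + 13.3 + 25.2 + 12.3 + 21.7) / 5 = 86.5000 / 5 = 17.3000
LCL = X̄̄ − A₂·R̄ = 199.8800 − 0.337 × 17.3000 = 194.0499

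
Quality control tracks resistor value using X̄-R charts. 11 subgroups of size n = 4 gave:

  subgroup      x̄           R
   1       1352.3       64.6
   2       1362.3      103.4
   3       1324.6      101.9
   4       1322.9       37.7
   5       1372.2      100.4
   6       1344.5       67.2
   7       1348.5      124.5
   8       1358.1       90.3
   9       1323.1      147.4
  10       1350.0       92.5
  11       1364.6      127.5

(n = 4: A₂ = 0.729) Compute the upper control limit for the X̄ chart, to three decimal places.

1417.631

X̄̄ = (1352.3 + 1362.3 + 1324.6 + 1322.9 + 1372.2 + 1344.5 + 1348.5 + 1358.1 + 1323.1 + 1350.0 + 1364.6) / 11 = 14823.1000 / 11 = 1347.5545
R̄ = (64.6 + 103.4 + 101.9 + 37.7 + 100.4 + 67.2 + 124.5 + 90.3 + 147.4 + 92.5 + 127.5) / 11 = 1057.4000 / 11 = 96.1273
UCL = X̄̄ + A₂·R̄ = 1347.5545 + 0.729 × 96.1273 = 1417.6313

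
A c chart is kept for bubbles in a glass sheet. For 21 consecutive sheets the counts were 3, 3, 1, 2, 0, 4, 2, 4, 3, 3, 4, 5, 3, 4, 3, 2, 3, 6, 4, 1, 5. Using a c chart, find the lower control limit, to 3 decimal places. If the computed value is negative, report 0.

0.000

c̄ = (3 + 3 + 1 + 2 + 0 + 4 + 2 + 4 + 3 + 3 + 4 + 5 + 3 + 4 + 3 + 2 + 3 + 6 + 4 + 1 + 5) / 21 = 65 / 21 = 3.0952
LCL = c̄ − 3√c̄ = 3.0952 − 3 × 1.7593 = -2.1827 → 0 (cannot be negative)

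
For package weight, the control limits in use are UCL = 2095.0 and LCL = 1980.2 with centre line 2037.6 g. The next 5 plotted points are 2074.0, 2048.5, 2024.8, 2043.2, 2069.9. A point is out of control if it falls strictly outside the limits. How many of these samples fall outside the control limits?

All 5 points lie within [1980.2, 2095.0].

0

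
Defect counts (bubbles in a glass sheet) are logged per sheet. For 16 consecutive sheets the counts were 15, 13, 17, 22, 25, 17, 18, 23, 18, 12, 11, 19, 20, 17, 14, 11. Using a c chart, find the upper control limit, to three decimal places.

29.369

c̄ = (15 + 13 + 17 + 22 + 25 + 17 + 18 + 23 + 18 + 12 + 11 + 19 + 20 + 17 + 14 + 11) / 16 = 272 / 16 = 17.0000
UCL = c̄ + 3√c̄ = 17.0000 + 3 × √17.0000 = 17.0000 + 3 × 4.1231 = 29.3693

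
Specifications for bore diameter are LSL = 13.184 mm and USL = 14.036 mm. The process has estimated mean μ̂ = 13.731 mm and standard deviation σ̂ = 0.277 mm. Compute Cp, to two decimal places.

Cp = (USL − LSL) / (6σ̂) = (14.036 − 13.184) / (6 × 0.277) = 0.8520 / 1.6620 = 0.5126

0.51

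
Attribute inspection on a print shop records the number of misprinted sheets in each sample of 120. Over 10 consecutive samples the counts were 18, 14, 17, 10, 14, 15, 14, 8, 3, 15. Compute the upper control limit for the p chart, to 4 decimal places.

0.1912

p̄ = Σdᵢ / (k·n) = 128 / (10 × 120) = 0.10667
UCL = p̄ + 3·√(p̄(1−p̄)/n) = 0.10667 + 3 × √(0.10667×0.89333/120) = 0.10667 + 3 × 0.02818 = 0.19120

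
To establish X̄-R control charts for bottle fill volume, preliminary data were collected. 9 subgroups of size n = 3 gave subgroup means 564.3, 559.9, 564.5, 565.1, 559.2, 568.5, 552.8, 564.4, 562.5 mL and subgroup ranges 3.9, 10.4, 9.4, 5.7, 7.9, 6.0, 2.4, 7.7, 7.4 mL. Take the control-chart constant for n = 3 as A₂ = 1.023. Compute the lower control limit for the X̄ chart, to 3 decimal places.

555.445

X̄̄ = (564.3 + 559.9 + 564.5 + 565.1 + 559.2 + 568.5 + 552.8 + 564.4 + 562.5) / 9 = 5061.2000 / 9 = 562.3556
R̄ = (3.9 + 10.4 + 9.4 + 5.7 + 7.9 + 6.0 + 2.4 + 7.7 + 7.4) / 9 = 60.8000 / 9 = 6.7556
LCL = X̄̄ − A₂·R̄ = 562.3556 − 1.023 × 6.7556 = 555.4446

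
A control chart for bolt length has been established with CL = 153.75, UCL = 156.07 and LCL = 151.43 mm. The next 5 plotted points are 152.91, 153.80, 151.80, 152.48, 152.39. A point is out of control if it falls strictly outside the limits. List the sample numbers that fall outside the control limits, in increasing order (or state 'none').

none

All 5 points lie within [151.43, 156.07].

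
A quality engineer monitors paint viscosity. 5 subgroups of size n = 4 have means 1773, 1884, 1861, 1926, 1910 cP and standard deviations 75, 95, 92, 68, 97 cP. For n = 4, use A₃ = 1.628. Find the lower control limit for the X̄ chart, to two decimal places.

1731.77

X̄̄ = (1773 + 1884 + 1861 + 1926 + 1910) / 5 = 1870.8000
s̄ = (75 + 95 + 92 + 68 + 97) / 5 = 85.4000
LCL = X̄̄ − A₃·s̄ = 1870.8000 − 1.628 × 85.4000 = 1731.7688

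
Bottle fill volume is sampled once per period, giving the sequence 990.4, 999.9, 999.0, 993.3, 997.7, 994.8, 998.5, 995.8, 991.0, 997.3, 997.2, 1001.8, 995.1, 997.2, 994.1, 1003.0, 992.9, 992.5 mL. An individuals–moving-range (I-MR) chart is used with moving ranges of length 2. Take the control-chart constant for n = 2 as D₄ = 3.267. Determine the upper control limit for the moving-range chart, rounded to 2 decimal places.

Moving ranges: 9.5, 0.9, 5.7, 4.4, 2.9, 3.7, 2.7, 4.8, 6.3, 0.1, 4.6, 6.7, 2.1, 3.1, 8.9, 10.1, 0.4; M̄R̄ = 76.9000 / 17 = 4.5235
UCL_MR = D₄·M̄R̄ = 3.267 × 4.5235 = 14.7784

14.78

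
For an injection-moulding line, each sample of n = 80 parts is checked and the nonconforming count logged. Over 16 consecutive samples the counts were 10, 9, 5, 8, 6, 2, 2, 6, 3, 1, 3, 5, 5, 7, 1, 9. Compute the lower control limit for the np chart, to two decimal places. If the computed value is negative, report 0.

0.00

p̄ = Σdᵢ / (k·n) = 82 / (16 × 80) = 0.06406
LCL = np̄ − 3·√(np̄(1−p̄)) = 5.1250 − 3 × 2.1901 = -1.4454 → 0 (negative, so LCL = 0)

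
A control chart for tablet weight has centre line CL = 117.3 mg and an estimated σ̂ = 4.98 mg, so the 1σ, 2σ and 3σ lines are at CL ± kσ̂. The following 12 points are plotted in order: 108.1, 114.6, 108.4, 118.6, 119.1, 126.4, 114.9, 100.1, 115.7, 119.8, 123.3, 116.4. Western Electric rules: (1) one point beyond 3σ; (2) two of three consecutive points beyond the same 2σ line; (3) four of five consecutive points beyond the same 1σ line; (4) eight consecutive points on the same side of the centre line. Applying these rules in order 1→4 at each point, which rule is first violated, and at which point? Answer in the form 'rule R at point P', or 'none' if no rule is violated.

rule 1 at point 8

Zone of each point (C = within 1σ̂, B = 1σ̂–2σ̂, A = 2σ̂–3σ̂, * = beyond 3σ̂; sign = side of CL): 1:-B, 2:-C, 3:-B, 4:+C, 5:+C, 6:+B, 7:-C, 8:-*, 9:-C, 10:+C, 11:+B, 12:-C
Rule 1 (one point beyond the 3σ limits) is satisfied at point 8.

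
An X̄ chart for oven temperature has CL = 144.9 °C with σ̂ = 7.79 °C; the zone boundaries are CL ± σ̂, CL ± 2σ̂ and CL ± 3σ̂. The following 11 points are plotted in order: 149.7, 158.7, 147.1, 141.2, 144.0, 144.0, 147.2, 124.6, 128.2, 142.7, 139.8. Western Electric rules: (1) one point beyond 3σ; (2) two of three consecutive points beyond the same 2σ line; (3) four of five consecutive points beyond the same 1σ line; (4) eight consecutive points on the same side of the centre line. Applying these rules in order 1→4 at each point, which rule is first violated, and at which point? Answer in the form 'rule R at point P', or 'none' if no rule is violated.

rule 2 at point 9

Zone of each point (C = within 1σ̂, B = 1σ̂–2σ̂, A = 2σ̂–3σ̂, * = beyond 3σ̂; sign = side of CL): 1:+C, 2:+B, 3:+C, 4:-C, 5:-C, 6:-C, 7:+C, 8:-A, 9:-A, 10:-C, 11:-C
Rule 2 (two of three consecutive points beyond the same 2σ limit) is satisfied at point 9.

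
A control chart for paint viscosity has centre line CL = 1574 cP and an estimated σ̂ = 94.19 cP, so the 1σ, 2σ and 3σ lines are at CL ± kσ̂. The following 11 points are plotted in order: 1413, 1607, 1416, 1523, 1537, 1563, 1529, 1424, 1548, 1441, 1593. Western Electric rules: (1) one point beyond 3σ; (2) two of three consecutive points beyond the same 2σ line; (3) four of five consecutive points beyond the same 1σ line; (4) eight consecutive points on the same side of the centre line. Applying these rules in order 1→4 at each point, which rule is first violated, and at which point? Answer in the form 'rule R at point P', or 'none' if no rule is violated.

Zone of each point (C = within 1σ̂, B = 1σ̂–2σ̂, A = 2σ̂–3σ̂, * = beyond 3σ̂; sign = side of CL): 1:-B, 2:+C, 3:-B, 4:-C, 5:-C, 6:-C, 7:-C, 8:-B, 9:-C, 10:-B, 11:+C
Rule 4 (eight consecutive points on the same side of the centre line) is satisfied at point 10.

rule 4 at point 10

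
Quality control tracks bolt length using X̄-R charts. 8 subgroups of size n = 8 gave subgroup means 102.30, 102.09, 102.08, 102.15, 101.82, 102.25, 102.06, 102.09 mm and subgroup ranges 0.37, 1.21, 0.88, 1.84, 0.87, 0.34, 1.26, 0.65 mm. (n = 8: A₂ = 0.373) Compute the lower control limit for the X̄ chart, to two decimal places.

101.76

X̄̄ = (102.30 + 102.09 + 102.08 + 102.15 + 101.82 + 102.25 + 102.06 + 102.09) / 8 = 816.8400 / 8 = 102.1050
R̄ = (0.37 + 1.21 + 0.88 + 1.84 + 0.87 + 0.34 + 1.26 + 0.65) / 8 = 7.4200 / 8 = 0.9275
LCL = X̄̄ − A₂·R̄ = 102.1050 − 0.373 × 0.9275 = 101.7590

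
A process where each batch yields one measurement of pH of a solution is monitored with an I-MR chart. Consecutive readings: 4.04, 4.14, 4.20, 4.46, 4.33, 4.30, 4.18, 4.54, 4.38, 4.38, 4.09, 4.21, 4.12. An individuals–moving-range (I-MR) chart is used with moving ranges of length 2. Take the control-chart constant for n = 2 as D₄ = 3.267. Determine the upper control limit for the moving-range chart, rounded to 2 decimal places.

Moving ranges: 0.10, 0.06, 0.26, 0.13, 0.03, 0.12, 0.36, 0.16, 0.00, 0.29, 0.12, 0.09; M̄R̄ = 1.7200 / 12 = 0.1433
UCL_MR = D₄·M̄R̄ = 3.267 × 0.1433 = 0.4683

0.47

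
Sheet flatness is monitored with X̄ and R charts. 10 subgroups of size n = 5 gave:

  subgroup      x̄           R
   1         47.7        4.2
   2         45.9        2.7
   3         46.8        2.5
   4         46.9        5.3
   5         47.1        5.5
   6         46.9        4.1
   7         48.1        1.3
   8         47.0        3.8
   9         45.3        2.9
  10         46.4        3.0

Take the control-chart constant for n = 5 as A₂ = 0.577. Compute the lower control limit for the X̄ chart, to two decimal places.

X̄̄ = (47.7 + 45.9 + 46.8 + 46.9 + 47.1 + 46.9 + 48.1 + 47.0 + 45.3 + 46.4) / 10 = 468.1000 / 10 = 46.8100
R̄ = (4.2 + 2.7 + 2.5 + 5.3 + 5.5 + 4.1 + 1.3 + 3.8 + 2.9 + 3.0) / 10 = 35.3000 / 10 = 3.5300
LCL = X̄̄ − A₂·R̄ = 46.8100 − 0.577 × 3.5300 = 44.7732

44.77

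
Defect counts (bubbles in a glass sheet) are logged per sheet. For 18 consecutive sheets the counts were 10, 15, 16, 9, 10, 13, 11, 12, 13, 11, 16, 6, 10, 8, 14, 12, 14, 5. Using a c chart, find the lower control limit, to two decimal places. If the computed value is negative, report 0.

1.26

c̄ = (10 + 15 + 16 + 9 + 10 + 13 + 11 + 12 + 13 + 11 + 16 + 6 + 10 + 8 + 14 + 12 + 14 + 5) / 18 = 205 / 18 = 11.3889
LCL = c̄ − 3√c̄ = 11.3889 − 3 × 3.3747 = 1.2647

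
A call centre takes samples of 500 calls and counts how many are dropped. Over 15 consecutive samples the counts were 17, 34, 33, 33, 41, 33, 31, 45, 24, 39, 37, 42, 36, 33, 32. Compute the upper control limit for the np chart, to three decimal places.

50.888

p̄ = Σdᵢ / (k·n) = 510 / (15 × 500) = 0.06800
UCL = np̄ + 3·√(np̄(1−p̄)) = 34.0000 + 3 × √(34.0000×0.93200) = 34.0000 + 3 × 5.6292 = 50.8876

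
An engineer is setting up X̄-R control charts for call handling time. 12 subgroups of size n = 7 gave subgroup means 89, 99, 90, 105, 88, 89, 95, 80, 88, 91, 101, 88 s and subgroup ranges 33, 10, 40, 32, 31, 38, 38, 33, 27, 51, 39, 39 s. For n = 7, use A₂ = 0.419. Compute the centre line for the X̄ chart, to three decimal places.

91.917

X̄̄ = (89 + 99 + 90 + 105 + 88 + 89 + 95 + 80 + 88 + 91 + 101 + 88) / 12 = 1103.0000 / 12 = 91.9167
CL = X̄̄ = 91.9167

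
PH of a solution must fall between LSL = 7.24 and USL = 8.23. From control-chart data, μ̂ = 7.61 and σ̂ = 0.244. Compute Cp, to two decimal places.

Cp = (USL − LSL) / (6σ̂) = (8.23 − 7.24) / (6 × 0.244) = 0.9900 / 1.4640 = 0.6762

0.68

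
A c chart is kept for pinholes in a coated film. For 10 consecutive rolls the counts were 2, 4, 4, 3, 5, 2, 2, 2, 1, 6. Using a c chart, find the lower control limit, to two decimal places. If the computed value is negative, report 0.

c̄ = (2 + 4 + 4 + 3 + 5 + 2 + 2 + 2 + 1 + 6) / 10 = 31 / 10 = 3.1000
LCL = c̄ − 3√c̄ = 3.1000 − 3 × 1.7607 = -2.1820 → 0 (cannot be negative)

0.00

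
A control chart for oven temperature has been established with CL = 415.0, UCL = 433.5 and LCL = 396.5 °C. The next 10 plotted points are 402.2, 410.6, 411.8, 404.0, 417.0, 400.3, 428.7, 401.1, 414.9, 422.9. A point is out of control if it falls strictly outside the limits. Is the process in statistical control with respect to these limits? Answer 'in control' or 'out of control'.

All 10 points lie within [396.5, 433.5].

in control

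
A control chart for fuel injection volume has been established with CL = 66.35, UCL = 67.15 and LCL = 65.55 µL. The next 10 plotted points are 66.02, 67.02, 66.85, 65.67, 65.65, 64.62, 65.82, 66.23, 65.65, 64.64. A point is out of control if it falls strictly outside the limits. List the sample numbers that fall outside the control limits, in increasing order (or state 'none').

Compare each point to [65.55, 67.15]: sample 6 = 64.62 < LCL; sample 10 = 64.64 < LCL.

6, 10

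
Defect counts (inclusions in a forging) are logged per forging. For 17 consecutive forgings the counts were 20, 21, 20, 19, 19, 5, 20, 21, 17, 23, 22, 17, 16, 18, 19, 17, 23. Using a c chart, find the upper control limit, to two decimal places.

c̄ = (20 + 21 + 20 + 19 + 19 + 5 + 20 + 21 + 17 + 23 + 22 + 17 + 16 + 18 + 19 + 17 + 23) / 17 = 317 / 17 = 18.6471
UCL = c̄ + 3√c̄ = 18.6471 + 3 × √18.6471 = 18.6471 + 3 × 4.3182 = 31.6017

31.60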